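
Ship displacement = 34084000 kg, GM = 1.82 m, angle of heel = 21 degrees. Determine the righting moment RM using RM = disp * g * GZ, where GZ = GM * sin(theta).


Formula: GZ = GM * sin(theta); RM = disp * g * GZ
Step 1 — GZ = 1.82 * sin(21°) = 1.82 * 0.358368 = 0.65223 m
Step 2 — RM = 34084000 * 9.81 * 0.65223 ≈ 218080000 N·m (5 s.f.)

218080000 N·m


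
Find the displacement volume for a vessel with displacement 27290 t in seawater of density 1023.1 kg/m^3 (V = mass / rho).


Formula: V = mass / rho
Step 1 — convert tonnes to kg: 27290 t * 1000 = 27290000 kg
Step 2 — V = 27290000 / 1023.1 ≈ 26674 m^3 (5 s.f.)

26674 m^3


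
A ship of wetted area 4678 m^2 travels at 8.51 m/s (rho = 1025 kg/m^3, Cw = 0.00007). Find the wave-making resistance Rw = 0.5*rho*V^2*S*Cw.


Formula: Rw = 0.5 * rho * V^2 * S * Cw
Step 1 — V^2 = 8.51^2 = 72.4201
Step 2 — 0.5 * rho * V^2 = 0.5 * 1025 * 72.4201 = 37115.30125
Step 3 — Rw = 37115.30125 * 4678 * 0.00007 ≈ 12154 N (5 s.f.)

12154 N


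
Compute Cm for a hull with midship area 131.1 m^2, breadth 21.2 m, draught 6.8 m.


Formula: Cm = Am / (B * T)
Step 1 — B * T = 21.2 * 6.8 = 144.16 m^2
Step 2 — Cm = 131.1 / 144.16 ≈ 0.90941 (5 s.f.)

0.90941


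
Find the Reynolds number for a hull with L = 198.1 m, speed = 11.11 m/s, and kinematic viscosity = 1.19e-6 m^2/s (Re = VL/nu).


Formula: Re = V * L / nu
Step 1 — V * L = 11.11 * 198.1 = 2200.891 m^2/s
Step 2 — Re = 2200.891 / 1.19e-6 = 1.85e+09

1.85e+09


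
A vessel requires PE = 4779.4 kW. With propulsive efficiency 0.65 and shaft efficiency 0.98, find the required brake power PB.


Formula: PB = PE / (eta_D * eta_S)
Step 1 — combined efficiency = eta_D * eta_S = 0.65 * 0.98 = 0.637
Step 2 — PB = 4779.4 / 0.637 ≈ 7503.0 kW (5 s.f.)

7503.0 kW


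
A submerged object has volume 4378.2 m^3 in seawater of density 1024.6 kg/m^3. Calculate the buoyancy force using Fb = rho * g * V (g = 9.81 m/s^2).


Formula: Fb = rho * g * V
Substituting: Fb = 1024.6 * 9.81 * 4378.2
Intermediate: 1024.6 * 9.81 = 10051.326
Result: Fb = 10051.326 * 4378.2 ≈ 44007000 N (5 s.f.)

44007000 N


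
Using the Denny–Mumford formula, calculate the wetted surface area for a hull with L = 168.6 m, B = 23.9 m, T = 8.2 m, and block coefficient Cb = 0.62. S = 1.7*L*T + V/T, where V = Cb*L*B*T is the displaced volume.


Formula: S = 1.7*L*T + V/T with V = Cb*L*B*T, i.e. S = L * (1.7*T + Cb*B)
Step 1 — 1.7*T = 1.7 * 8.2 = 13.94 m
Step 2 — Cb*B = 0.62 * 23.9 = 14.818 m
Step 3 — 1.7*T + Cb*B = 13.94 + 14.818 = 28.758 m
Step 4 — S = 168.6 * 28.758 ≈ 4848.6 m^2 (5 s.f.)

4848.6 m^2


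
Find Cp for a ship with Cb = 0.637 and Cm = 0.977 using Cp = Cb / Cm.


Formula: Cp = Cb / Cm
Substituting: Cp = 0.637 / 0.977
Result: Cp ≈ 0.65200 (5 s.f.)

0.65200


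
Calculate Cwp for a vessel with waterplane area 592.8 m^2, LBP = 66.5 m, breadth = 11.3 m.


Formula: Cwp = Aw / (L * B)
Step 1 — L * B = 66.5 * 11.3 = 751.45 m^2
Step 2 — Cwp = 592.8 / 751.45 ≈ 0.78887 (5 s.f.)

0.78887


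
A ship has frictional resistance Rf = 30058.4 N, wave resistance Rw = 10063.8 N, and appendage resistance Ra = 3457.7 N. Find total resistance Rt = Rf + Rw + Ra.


Formula: Rt = Rf + Rw + Ra
Substituting: Rt = 30058.4 + 10063.8 + 3457.7
Result: Rt = 43579.9 N

43579.9 N


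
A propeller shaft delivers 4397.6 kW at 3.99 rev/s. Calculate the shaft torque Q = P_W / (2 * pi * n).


Formula: Q = P_W / (2 * pi * n)
Step 1 — P_W = 4397.6 kW * 1000 = 4397600.0 W
Step 2 — 2 * pi * n = 2 * pi * 3.99 = 25.069909
Step 3 — Q = 4397600.0 / 25.069909 ≈ 175410 N·m (5 s.f.)

175410 N·m


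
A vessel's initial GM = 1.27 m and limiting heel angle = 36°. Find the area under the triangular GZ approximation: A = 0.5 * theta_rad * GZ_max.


Formula: GZ_max = GM * sin(theta); Area = 0.5 * theta_rad * GZ_max
Step 1 — GZ_max = 1.27 * sin(36°) = 1.27 * 0.587785 = 0.746487 m
Step 2 — theta_rad = 36 * pi/180 = 0.628319 rad
Step 3 — Area = 0.5 * 0.628319 * 0.746487 ≈ 0.23452 m·rad (5 s.f.)

0.23452 m·rad


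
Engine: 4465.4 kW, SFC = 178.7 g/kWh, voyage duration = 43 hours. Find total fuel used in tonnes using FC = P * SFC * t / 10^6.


Formula: FC (tonnes) = P * SFC * t / 1,000,000
Step 1 — P * SFC * t = 4465.4 * 178.7 * 43 = 34312580.14 g
Step 2 — FC (tonnes) = 34312580.14 / 1,000,000 ≈ 34.313 tonnes (5 s.f.)

34.313 tonnes


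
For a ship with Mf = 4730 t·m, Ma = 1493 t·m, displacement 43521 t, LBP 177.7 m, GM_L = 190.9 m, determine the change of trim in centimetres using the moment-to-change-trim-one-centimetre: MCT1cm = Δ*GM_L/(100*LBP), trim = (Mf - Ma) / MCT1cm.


Formula: net trimming moment = Mf - Ma; MCT1cm = Δ*GM_L/(100*LBP); trim = net moment / MCT1cm
Step 1 — net trimming moment = 4730 - 1493 = 3237 t·m
Step 2 — MCT1cm = 43521 * 190.9 / (100 * 177.7) = 467.5385 t·m/cm
Step 3 — trim = 3237 / 467.5385 ≈ 6.9235 cm (5 s.f.)

6.9235 cm


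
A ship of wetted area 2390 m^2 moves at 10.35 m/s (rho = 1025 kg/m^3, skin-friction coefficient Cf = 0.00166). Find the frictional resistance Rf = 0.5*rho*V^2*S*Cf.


Formula: Rf = 0.5 * rho * V^2 * S * Cf
Step 1 — V^2 = 10.35^2 = 107.1225
Step 2 — 0.5 * rho * V^2 = 0.5 * 1025 * 107.1225 = 54900.28125
Step 3 — Rf = 54900.28125 * 2390 * 0.00166 ≈ 217810 N (5 s.f.)

217810 N


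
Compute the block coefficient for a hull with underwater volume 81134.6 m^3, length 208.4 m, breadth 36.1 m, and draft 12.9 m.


Formula: Cb = V / (L * B * T)
Step 1 — L * B * T = 208.4 * 36.1 * 12.9 = 97049.796 m^3
Step 2 — Cb = 81134.6 / 97049.796 ≈ 0.83601 (5 s.f.)

0.83601


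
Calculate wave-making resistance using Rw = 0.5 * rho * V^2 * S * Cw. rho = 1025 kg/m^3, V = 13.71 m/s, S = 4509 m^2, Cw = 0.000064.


Formula: Rw = 0.5 * rho * V^2 * S * Cw
Step 1 — V^2 = 13.71^2 = 187.9641
Step 2 — 0.5 * rho * V^2 = 0.5 * 1025 * 187.9641 = 96331.60125
Step 3 — Rw = 96331.60125 * 4509 * 0.000064 ≈ 27799 N (5 s.f.)

27799 N


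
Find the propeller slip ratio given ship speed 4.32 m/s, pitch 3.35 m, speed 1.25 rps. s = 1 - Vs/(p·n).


Formula: s = 1 - Vs / (p * n)
Step 1 — p * n = 3.35 * 1.25 = 4.1875
Step 2 — Vs / (p*n) = 4.32 / 4.1875 = 1.031642 (6 d.p.)
Step 3 — s = 1 - 1.031642 = -0.031642

-0.031642


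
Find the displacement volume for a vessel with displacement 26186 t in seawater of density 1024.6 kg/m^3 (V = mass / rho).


Formula: V = mass / rho
Step 1 — convert tonnes to kg: 26186 t * 1000 = 26186000 kg
Step 2 — V = 26186000 / 1024.6 ≈ 25557 m^3 (5 s.f.)

25557 m^3


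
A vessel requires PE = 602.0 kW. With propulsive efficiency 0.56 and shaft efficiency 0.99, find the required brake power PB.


Formula: PB = PE / (eta_D * eta_S)
Step 1 — combined efficiency = eta_D * eta_S = 0.56 * 0.99 = 0.5544
Step 2 — PB = 602.0 / 0.5544 ≈ 1085.9 kW (5 s.f.)

1085.9 kW


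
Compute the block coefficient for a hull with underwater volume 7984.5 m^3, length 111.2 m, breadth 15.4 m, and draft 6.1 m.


Formula: Cb = V / (L * B * T)
Step 1 — L * B * T = 111.2 * 15.4 * 6.1 = 10446.128 m^3
Step 2 — Cb = 7984.5 / 10446.128 ≈ 0.76435 (5 s.f.)

0.76435


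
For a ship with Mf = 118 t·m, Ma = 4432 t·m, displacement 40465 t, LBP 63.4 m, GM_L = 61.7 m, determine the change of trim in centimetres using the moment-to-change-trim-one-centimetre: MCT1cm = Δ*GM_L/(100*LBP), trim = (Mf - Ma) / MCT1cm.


Formula: net trimming moment = Mf - Ma; MCT1cm = Δ*GM_L/(100*LBP); trim = net moment / MCT1cm
Step 1 — net trimming moment = 118 - 4432 = -4314 t·m
Step 2 — MCT1cm = 40465 * 61.7 / (100 * 63.4) = 393.7998 t·m/cm
Step 3 — trim = -4314 / 393.7998 ≈ -10.955 cm (5 s.f.)

-10.955 cm


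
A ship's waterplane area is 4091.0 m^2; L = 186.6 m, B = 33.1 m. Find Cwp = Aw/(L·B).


Formula: Cwp = Aw / (L * B)
Step 1 — L * B = 186.6 * 33.1 = 6176.46 m^2
Step 2 — Cwp = 4091.0 / 6176.46 ≈ 0.66235 (5 s.f.)

0.66235


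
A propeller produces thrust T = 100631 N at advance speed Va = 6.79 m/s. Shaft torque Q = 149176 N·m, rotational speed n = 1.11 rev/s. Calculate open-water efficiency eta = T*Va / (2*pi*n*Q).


Formula: eta = T * Va / (2 * pi * n * Q)
Step 1 — numerator = T * Va = 100631 * 6.79 = 683284.49
Step 2 — 2 * pi * n = 2 * pi * 1.11 = 6.974336
Step 3 — denominator = 6.974336 * 149176 = 1040403.55
Step 4 — eta = 683284.49 / 1040403.55 ≈ 0.65675 (5 s.f.)

0.65675


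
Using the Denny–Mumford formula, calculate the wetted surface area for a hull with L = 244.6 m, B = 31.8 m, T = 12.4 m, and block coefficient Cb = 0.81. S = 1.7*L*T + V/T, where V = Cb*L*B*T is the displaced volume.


Formula: S = 1.7*L*T + V/T with V = Cb*L*B*T, i.e. S = L * (1.7*T + Cb*B)
Step 1 — 1.7*T = 1.7 * 12.4 = 21.08 m
Step 2 — Cb*B = 0.81 * 31.8 = 25.758 m
Step 3 — 1.7*T + Cb*B = 21.08 + 25.758 = 46.838 m
Step 4 — S = 244.6 * 46.838 ≈ 11457 m^2 (5 s.f.)

11457 m^2


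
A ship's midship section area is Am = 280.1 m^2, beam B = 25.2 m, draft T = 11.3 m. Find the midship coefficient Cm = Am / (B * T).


Formula: Cm = Am / (B * T)
Step 1 — B * T = 25.2 * 11.3 = 284.76 m^2
Step 2 — Cm = 280.1 / 284.76 ≈ 0.98364 (5 s.f.)

0.98364


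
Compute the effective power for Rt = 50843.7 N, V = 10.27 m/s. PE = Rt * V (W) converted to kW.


Formula: PE = Rt * V / 1000 (kW)
Step 1 — PE (W) = 50843.7 * 10.27 = 522164.799 W
Step 2 — PE (kW) = 522164.799 / 1000 ≈ 522.16 kW (5 s.f.)

522.16 kW


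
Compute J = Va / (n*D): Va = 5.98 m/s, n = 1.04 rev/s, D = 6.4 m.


Formula: J = Va / (n * D)
Step 1 — n * D = 1.04 * 6.4 = 6.656
Step 2 — J = 5.98 / 6.656 ≈ 0.89844 (5 s.f.)

0.89844


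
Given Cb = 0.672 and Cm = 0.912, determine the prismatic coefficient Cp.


Formula: Cp = Cb / Cm
Substituting: Cp = 0.672 / 0.912
Result: Cp ≈ 0.73684 (5 s.f.)

0.73684


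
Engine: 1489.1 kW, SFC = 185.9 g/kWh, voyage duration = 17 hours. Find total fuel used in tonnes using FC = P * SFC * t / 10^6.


Formula: FC (tonnes) = P * SFC * t / 1,000,000
Step 1 — P * SFC * t = 1489.1 * 185.9 * 17 = 4706002.73 g
Step 2 — FC (tonnes) = 4706002.73 / 1,000,000 ≈ 4.7060 tonnes (5 s.f.)

4.7060 tonnes


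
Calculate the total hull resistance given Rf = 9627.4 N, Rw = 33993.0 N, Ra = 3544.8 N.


Formula: Rt = Rf + Rw + Ra
Substituting: Rt = 9627.4 + 33993.0 + 3544.8
Result: Rt = 47165.2 N

47165.2 N


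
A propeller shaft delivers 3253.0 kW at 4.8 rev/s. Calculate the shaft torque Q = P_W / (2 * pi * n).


Formula: Q = P_W / (2 * pi * n)
Step 1 — P_W = 3253.0 kW * 1000 = 3253000.0 W
Step 2 — 2 * pi * n = 2 * pi * 4.8 = 30.159289
Step 3 — Q = 3253000.0 / 30.159289 ≈ 107860 N·m (5 s.f.)

107860 N·m


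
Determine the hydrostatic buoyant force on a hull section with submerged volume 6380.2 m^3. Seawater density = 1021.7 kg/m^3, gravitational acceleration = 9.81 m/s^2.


Formula: Fb = rho * g * V
Substituting: Fb = 1021.7 * 9.81 * 6380.2
Intermediate: 1021.7 * 9.81 = 10022.877
Result: Fb = 10022.877 * 6380.2 ≈ 63948000 N (5 s.f.)

63948000 N


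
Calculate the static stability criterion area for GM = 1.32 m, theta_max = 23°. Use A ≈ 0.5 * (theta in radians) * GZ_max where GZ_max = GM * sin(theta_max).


Formula: GZ_max = GM * sin(theta); Area = 0.5 * theta_rad * GZ_max
Step 1 — GZ_max = 1.32 * sin(23°) = 1.32 * 0.390731 = 0.515765 m
Step 2 — theta_rad = 23 * pi/180 = 0.401426 rad
Step 3 — Area = 0.5 * 0.401426 * 0.515765 ≈ 0.10352 m·rad (5 s.f.)

0.10352 m·rad


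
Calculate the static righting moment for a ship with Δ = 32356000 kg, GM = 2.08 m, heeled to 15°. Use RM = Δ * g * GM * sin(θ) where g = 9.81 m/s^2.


Formula: GZ = GM * sin(theta); RM = disp * g * GZ
Step 1 — GZ = 2.08 * sin(15°) = 2.08 * 0.258819 = 0.538344 m
Step 2 — RM = 32356000 * 9.81 * 0.538344 ≈ 170880000 N·m (5 s.f.)

170880000 N·m


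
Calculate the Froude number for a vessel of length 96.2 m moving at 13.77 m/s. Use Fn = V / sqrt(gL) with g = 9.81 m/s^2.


Formula: Fn = V / sqrt(g * L)
Step 1 — g * L = 9.81 * 96.2 = 943.722
Step 2 — sqrt(g * L) = sqrt(943.722) = 30.720059
Step 3 — Fn = 13.77 / 30.720059 ≈ 0.44824 (5 s.f.)

0.44824


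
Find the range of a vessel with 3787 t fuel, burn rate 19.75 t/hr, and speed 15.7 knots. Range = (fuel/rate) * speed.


Formula: endurance = fuel / rate; range = endurance * speed
Step 1 — endurance = 3787 / 19.75 = 191.7468 hours
Step 2 — range = 191.7468 * 15.7 ≈ 3010.4 nautical miles (5 s.f.)

3010.4 NM


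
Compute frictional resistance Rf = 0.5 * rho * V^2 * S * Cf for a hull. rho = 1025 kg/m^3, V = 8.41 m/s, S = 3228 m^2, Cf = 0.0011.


Formula: Rf = 0.5 * rho * V^2 * S * Cf
Step 1 — V^2 = 8.41^2 = 70.7281
Step 2 — 0.5 * rho * V^2 = 0.5 * 1025 * 70.7281 = 36248.15125
Step 3 — Rf = 36248.15125 * 3228 * 0.0011 ≈ 128710 N (5 s.f.)

128710 N


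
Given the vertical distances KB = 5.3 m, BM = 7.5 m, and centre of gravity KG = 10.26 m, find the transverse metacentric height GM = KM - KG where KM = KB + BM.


Formula: GM = KB + BM - KG
Step 1 — KM = KB + BM = 5.3 + 7.5 = 12.8 m
Step 2 — GM = KM - KG = 12.8 - 10.26 = 2.54 m

2.54 m


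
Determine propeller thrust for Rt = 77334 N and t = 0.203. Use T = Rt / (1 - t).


Formula: T = Rt / (1 - t)
Step 1 — (1 - t) = 1 - 0.203 = 0.797
Step 2 — T = 77334 / 0.797 ≈ 97031 N (5 s.f.)

97031 N


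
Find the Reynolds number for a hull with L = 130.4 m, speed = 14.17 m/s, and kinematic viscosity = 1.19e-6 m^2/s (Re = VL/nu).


Formula: Re = V * L / nu
Step 1 — V * L = 14.17 * 130.4 = 1847.768 m^2/s
Step 2 — Re = 1847.768 / 1.19e-6 = 1.55e+09

1.55e+09


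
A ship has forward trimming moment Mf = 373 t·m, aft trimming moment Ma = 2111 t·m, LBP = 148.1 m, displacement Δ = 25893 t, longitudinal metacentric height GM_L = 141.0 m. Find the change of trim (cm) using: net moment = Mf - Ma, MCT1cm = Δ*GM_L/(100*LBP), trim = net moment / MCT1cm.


Formula: net trimming moment = Mf - Ma; MCT1cm = Δ*GM_L/(100*LBP); trim = net moment / MCT1cm
Step 1 — net trimming moment = 373 - 2111 = -1738 t·m
Step 2 — MCT1cm = 25893 * 141.0 / (100 * 148.1) = 246.5167 t·m/cm
Step 3 — trim = -1738 / 246.5167 ≈ -7.0502 cm (5 s.f.)

-7.0502 cm


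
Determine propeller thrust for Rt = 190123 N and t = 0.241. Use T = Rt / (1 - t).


Formula: T = Rt / (1 - t)
Step 1 — (1 - t) = 1 - 0.241 = 0.759
Step 2 — T = 190123 / 0.759 ≈ 250490 N (5 s.f.)

250490 N


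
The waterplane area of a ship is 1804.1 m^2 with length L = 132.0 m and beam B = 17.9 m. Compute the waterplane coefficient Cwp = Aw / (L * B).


Formula: Cwp = Aw / (L * B)
Step 1 — L * B = 132.0 * 17.9 = 2362.8 m^2
Step 2 — Cwp = 1804.1 / 2362.8 ≈ 0.76354 (5 s.f.)

0.76354


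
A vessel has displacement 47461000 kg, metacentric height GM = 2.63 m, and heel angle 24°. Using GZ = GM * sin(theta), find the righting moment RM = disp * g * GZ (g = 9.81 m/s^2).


Formula: GZ = GM * sin(theta); RM = disp * g * GZ
Step 1 — GZ = 2.63 * sin(24°) = 2.63 * 0.406737 = 1.069718 m
Step 2 — RM = 47461000 * 9.81 * 1.069718 ≈ 498050000 N·m (5 s.f.)

498050000 N·m


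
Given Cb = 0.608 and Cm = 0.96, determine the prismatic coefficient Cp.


Formula: Cp = Cb / Cm
Substituting: Cp = 0.608 / 0.96
Result: Cp ≈ 0.63333 (5 s.f.)

0.63333


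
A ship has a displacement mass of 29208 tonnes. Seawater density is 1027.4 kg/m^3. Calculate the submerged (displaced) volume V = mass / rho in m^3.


Formula: V = mass / rho
Step 1 — convert tonnes to kg: 29208 t * 1000 = 29208000 kg
Step 2 — V = 29208000 / 1027.4 ≈ 28429 m^3 (5 s.f.)

28429 m^3


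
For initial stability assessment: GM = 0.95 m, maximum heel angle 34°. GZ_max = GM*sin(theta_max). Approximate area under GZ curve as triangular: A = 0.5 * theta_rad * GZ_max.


Formula: GZ_max = GM * sin(theta); Area = 0.5 * theta_rad * GZ_max
Step 1 — GZ_max = 0.95 * sin(34°) = 0.95 * 0.559193 = 0.531233 m
Step 2 — theta_rad = 34 * pi/180 = 0.593412 rad
Step 3 — Area = 0.5 * 0.593412 * 0.531233 ≈ 0.15762 m·rad (5 s.f.)

0.15762 m·rad


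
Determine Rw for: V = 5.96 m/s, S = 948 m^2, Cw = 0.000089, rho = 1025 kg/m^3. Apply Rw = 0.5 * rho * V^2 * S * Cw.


Formula: Rw = 0.5 * rho * V^2 * S * Cw
Step 1 — V^2 = 5.96^2 = 35.5216
Step 2 — 0.5 * rho * V^2 = 0.5 * 1025 * 35.5216 = 18204.82
Step 3 — Rw = 18204.82 * 948 * 0.000089 ≈ 1536.0 N (5 s.f.)

1536.0 N


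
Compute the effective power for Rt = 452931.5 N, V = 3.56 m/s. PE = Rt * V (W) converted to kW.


Formula: PE = Rt * V / 1000 (kW)
Step 1 — PE (W) = 452931.5 * 3.56 = 1612436.14 W
Step 2 — PE (kW) = 1612436.14 / 1000 ≈ 1612.4 kW (5 s.f.)

1612.4 kW


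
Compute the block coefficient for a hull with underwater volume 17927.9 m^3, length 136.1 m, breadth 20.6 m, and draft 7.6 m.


Formula: Cb = V / (L * B * T)
Step 1 — L * B * T = 136.1 * 20.6 * 7.6 = 21307.816 m^3
Step 2 — Cb = 17927.9 / 21307.816 ≈ 0.84138 (5 s.f.)

0.84138


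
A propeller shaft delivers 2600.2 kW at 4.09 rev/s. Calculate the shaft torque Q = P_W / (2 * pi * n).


Formula: Q = P_W / (2 * pi * n)
Step 1 — P_W = 2600.2 kW * 1000 = 2600200.0 W
Step 2 — 2 * pi * n = 2 * pi * 4.09 = 25.698228
Step 3 — Q = 2600200.0 / 25.698228 ≈ 101180 N·m (5 s.f.)

101180 N·m


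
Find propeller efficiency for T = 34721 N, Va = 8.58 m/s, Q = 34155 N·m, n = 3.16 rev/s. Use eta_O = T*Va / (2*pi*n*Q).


Formula: eta = T * Va / (2 * pi * n * Q)
Step 1 — numerator = T * Va = 34721 * 8.58 = 297906.18
Step 2 — 2 * pi * n = 2 * pi * 3.16 = 19.854866
Step 3 — denominator = 19.854866 * 34155 = 678142.95
Step 4 — eta = 297906.18 / 678142.95 ≈ 0.43930 (5 s.f.)

0.43930


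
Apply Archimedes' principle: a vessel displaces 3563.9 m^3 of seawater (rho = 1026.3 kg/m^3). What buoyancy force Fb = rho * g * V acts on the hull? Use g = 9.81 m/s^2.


Formula: Fb = rho * g * V
Substituting: Fb = 1026.3 * 9.81 * 3563.9
Intermediate: 1026.3 * 9.81 = 10068.003
Result: Fb = 10068.003 * 3563.9 ≈ 35881000 N (5 s.f.)

35881000 N


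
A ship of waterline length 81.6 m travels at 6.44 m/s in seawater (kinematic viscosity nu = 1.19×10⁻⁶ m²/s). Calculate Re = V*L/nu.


Formula: Re = V * L / nu
Step 1 — V * L = 6.44 * 81.6 = 525.504 m^2/s
Step 2 — Re = 525.504 / 1.19e-6 = 4.42e+08

4.42e+08


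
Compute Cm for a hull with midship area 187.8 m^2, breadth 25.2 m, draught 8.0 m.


Formula: Cm = Am / (B * T)
Step 1 — B * T = 25.2 * 8.0 = 201.6 m^2
Step 2 — Cm = 187.8 / 201.6 ≈ 0.93155 (5 s.f.)

0.93155


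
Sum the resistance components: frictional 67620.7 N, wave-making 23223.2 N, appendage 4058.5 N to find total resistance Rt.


Formula: Rt = Rf + Rw + Ra
Substituting: Rt = 67620.7 + 23223.2 + 4058.5
Result: Rt = 94902.4 N

94902.4 N


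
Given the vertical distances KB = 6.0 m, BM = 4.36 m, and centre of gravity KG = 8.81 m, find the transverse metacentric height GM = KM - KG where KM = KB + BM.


Formula: GM = KB + BM - KG
Step 1 — KM = KB + BM = 6.0 + 4.36 = 10.36 m
Step 2 — GM = KM - KG = 10.36 - 8.81 = 1.55 m

1.55 m


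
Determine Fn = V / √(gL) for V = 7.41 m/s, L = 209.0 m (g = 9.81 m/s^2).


Formula: Fn = V / sqrt(g * L)
Step 1 — g * L = 9.81 * 209.0 = 2050.29
Step 2 — sqrt(g * L) = sqrt(2050.29) = 45.280128
Step 3 — Fn = 7.41 / 45.280128 ≈ 0.16365 (5 s.f.)

0.16365


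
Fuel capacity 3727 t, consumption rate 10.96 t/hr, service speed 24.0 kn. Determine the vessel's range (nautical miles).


Formula: endurance = fuel / rate; range = endurance * speed
Step 1 — endurance = 3727 / 10.96 = 340.0547 hours
Step 2 — range = 340.0547 * 24.0 ≈ 8161.3 nautical miles (5 s.f.)

8161.3 NM


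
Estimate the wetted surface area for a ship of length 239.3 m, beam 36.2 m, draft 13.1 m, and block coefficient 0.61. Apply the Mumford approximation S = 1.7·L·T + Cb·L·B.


Formula: S = 1.7*L*T + V/T with V = Cb*L*B*T, i.e. S = L * (1.7*T + Cb*B)
Step 1 — 1.7*T = 1.7 * 13.1 = 22.27 m
Step 2 — Cb*B = 0.61 * 36.2 = 22.082 m
Step 3 — 1.7*T + Cb*B = 22.27 + 22.082 = 44.352 m
Step 4 — S = 239.3 * 44.352 ≈ 10613 m^2 (5 s.f.)

10613 m^2


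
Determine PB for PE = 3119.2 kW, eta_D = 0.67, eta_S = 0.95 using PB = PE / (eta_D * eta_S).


Formula: PB = PE / (eta_D * eta_S)
Step 1 — combined efficiency = eta_D * eta_S = 0.67 * 0.95 = 0.6365
Step 2 — PB = 3119.2 / 0.6365 ≈ 4900.5 kW (5 s.f.)

4900.5 kW


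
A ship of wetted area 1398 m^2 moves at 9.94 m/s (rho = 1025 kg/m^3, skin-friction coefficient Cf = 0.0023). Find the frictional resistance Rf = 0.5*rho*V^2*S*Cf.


Formula: Rf = 0.5 * rho * V^2 * S * Cf
Step 1 — V^2 = 9.94^2 = 98.8036
Step 2 — 0.5 * rho * V^2 = 0.5 * 1025 * 98.8036 = 50636.845
Step 3 — Rf = 50636.845 * 1398 * 0.0023 ≈ 162820 N (5 s.f.)

162820 N


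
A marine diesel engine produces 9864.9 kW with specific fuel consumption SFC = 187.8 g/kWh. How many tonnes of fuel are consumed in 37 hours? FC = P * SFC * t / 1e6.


Formula: FC (tonnes) = P * SFC * t / 1,000,000
Step 1 — P * SFC * t = 9864.9 * 187.8 * 37 = 68547244.14 g
Step 2 — FC (tonnes) = 68547244.14 / 1,000,000 ≈ 68.547 tonnes (5 s.f.)

68.547 tonnes


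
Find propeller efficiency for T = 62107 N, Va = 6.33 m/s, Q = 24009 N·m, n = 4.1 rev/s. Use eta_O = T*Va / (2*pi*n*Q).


Formula: eta = T * Va / (2 * pi * n * Q)
Step 1 — numerator = T * Va = 62107 * 6.33 = 393137.31
Step 2 — 2 * pi * n = 2 * pi * 4.1 = 25.76106
Step 3 — denominator = 25.76106 * 24009 = 618497.29
Step 4 — eta = 393137.31 / 618497.29 ≈ 0.63563 (5 s.f.)

0.63563


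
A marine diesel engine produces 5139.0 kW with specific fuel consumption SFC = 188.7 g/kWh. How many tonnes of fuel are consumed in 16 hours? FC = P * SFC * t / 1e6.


Formula: FC (tonnes) = P * SFC * t / 1,000,000
Step 1 — P * SFC * t = 5139.0 * 188.7 * 16 = 15515668.8 g
Step 2 — FC (tonnes) = 15515668.8 / 1,000,000 ≈ 15.516 tonnes (5 s.f.)

15.516 tonnes


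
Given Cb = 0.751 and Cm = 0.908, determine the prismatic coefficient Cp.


Formula: Cp = Cb / Cm
Substituting: Cp = 0.751 / 0.908
Result: Cp ≈ 0.82709 (5 s.f.)

0.82709


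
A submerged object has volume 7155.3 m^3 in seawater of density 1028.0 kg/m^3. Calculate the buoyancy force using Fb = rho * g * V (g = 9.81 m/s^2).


Formula: Fb = rho * g * V
Substituting: Fb = 1028.0 * 9.81 * 7155.3
Intermediate: 1028.0 * 9.81 = 10084.68
Result: Fb = 10084.68 * 7155.3 ≈ 72159000 N (5 s.f.)

72159000 N


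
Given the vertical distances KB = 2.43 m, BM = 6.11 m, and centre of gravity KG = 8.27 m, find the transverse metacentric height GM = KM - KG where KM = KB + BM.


Formula: GM = KB + BM - KG
Step 1 — KM = KB + BM = 2.43 + 6.11 = 8.54 m
Step 2 — GM = KM - KG = 8.54 - 8.27 = 0.27 m

0.27 m


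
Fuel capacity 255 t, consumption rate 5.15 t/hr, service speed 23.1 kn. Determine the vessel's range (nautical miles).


Formula: endurance = fuel / rate; range = endurance * speed
Step 1 — endurance = 255 / 5.15 = 49.5146 hours
Step 2 — range = 49.5146 * 23.1 ≈ 1143.8 nautical miles (5 s.f.)

1143.8 NM


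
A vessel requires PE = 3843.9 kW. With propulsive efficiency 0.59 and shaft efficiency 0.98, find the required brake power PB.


Formula: PB = PE / (eta_D * eta_S)
Step 1 — combined efficiency = eta_D * eta_S = 0.59 * 0.98 = 0.5782
Step 2 — PB = 3843.9 / 0.5782 ≈ 6648.0 kW (5 s.f.)

6648.0 kW


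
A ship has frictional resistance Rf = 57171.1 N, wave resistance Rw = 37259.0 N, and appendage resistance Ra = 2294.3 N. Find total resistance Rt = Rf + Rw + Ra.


Formula: Rt = Rf + Rw + Ra
Substituting: Rt = 57171.1 + 37259.0 + 2294.3
Result: Rt = 96724.4 N

96724.4 N


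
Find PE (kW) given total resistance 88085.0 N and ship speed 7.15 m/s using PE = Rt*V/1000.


Formula: PE = Rt * V / 1000 (kW)
Step 1 — PE (W) = 88085.0 * 7.15 = 629807.75 W
Step 2 — PE (kW) = 629807.75 / 1000 ≈ 629.81 kW (5 s.f.)

629.81 kW


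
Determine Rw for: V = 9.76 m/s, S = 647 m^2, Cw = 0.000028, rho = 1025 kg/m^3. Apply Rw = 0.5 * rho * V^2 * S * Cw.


Formula: Rw = 0.5 * rho * V^2 * S * Cw
Step 1 — V^2 = 9.76^2 = 95.2576
Step 2 — 0.5 * rho * V^2 = 0.5 * 1025 * 95.2576 = 48819.52
Step 3 — Rw = 48819.52 * 647 * 0.000028 ≈ 884.41 N (5 s.f.)

884.41 N


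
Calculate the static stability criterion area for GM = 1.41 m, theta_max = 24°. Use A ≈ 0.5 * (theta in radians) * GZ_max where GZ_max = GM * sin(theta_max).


Formula: GZ_max = GM * sin(theta); Area = 0.5 * theta_rad * GZ_max
Step 1 — GZ_max = 1.41 * sin(24°) = 1.41 * 0.406737 = 0.573499 m
Step 2 — theta_rad = 24 * pi/180 = 0.418879 rad
Step 3 — Area = 0.5 * 0.418879 * 0.573499 ≈ 0.12011 m·rad (5 s.f.)

0.12011 m·rad


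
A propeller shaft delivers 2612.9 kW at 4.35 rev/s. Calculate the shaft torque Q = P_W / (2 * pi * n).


Formula: Q = P_W / (2 * pi * n)
Step 1 — P_W = 2612.9 kW * 1000 = 2612900.0 W
Step 2 — 2 * pi * n = 2 * pi * 4.35 = 27.331856
Step 3 — Q = 2612900.0 / 27.331856 ≈ 95599 N·m (5 s.f.)

95599 N·m


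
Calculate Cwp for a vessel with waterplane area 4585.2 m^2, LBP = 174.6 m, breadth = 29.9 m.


Formula: Cwp = Aw / (L * B)
Step 1 — L * B = 174.6 * 29.9 = 5220.54 m^2
Step 2 — Cwp = 4585.2 / 5220.54 ≈ 0.87830 (5 s.f.)

0.87830


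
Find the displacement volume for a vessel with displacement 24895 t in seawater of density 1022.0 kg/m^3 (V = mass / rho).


Formula: V = mass / rho
Step 1 — convert tonnes to kg: 24895 t * 1000 = 24895000 kg
Step 2 — V = 24895000 / 1022.0 ≈ 24359 m^3 (5 s.f.)

24359 m^3


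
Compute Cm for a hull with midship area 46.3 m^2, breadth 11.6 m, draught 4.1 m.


Formula: Cm = Am / (B * T)
Step 1 — B * T = 11.6 * 4.1 = 47.56 m^2
Step 2 — Cm = 46.3 / 47.56 ≈ 0.97351 (5 s.f.)

0.97351


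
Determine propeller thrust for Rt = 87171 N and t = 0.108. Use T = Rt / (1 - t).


Formula: T = Rt / (1 - t)
Step 1 — (1 - t) = 1 - 0.108 = 0.892
Step 2 — T = 87171 / 0.892 ≈ 97725 N (5 s.f.)

97725 N


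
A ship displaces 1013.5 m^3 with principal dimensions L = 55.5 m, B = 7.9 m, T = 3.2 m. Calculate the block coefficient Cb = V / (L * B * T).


Formula: Cb = V / (L * B * T)
Step 1 — L * B * T = 55.5 * 7.9 * 3.2 = 1403.04 m^3
Step 2 — Cb = 1013.5 / 1403.04 ≈ 0.72236 (5 s.f.)

0.72236


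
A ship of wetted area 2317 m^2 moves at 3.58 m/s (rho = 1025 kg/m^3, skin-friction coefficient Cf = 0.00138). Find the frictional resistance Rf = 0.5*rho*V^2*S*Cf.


Formula: Rf = 0.5 * rho * V^2 * S * Cf
Step 1 — V^2 = 3.58^2 = 12.8164
Step 2 — 0.5 * rho * V^2 = 0.5 * 1025 * 12.8164 = 6568.405
Step 3 — Rf = 6568.405 * 2317 * 0.00138 ≈ 21002 N (5 s.f.)

21002 N


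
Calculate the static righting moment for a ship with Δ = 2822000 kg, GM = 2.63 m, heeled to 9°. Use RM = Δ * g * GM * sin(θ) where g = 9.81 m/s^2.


Formula: GZ = GM * sin(theta); RM = disp * g * GZ
Step 1 — GZ = 2.63 * sin(9°) = 2.63 * 0.156434 = 0.411421 m
Step 2 — RM = 2822000 * 9.81 * 0.411421 ≈ 11390000 N·m (5 s.f.)

11390000 N·m


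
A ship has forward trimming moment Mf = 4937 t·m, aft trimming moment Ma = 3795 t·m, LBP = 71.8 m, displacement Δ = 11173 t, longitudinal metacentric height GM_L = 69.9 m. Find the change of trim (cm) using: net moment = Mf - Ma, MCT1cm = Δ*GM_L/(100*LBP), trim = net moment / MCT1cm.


Formula: net trimming moment = Mf - Ma; MCT1cm = Δ*GM_L/(100*LBP); trim = net moment / MCT1cm
Step 1 — net trimming moment = 4937 - 3795 = 1142 t·m
Step 2 — MCT1cm = 11173 * 69.9 / (100 * 71.8) = 108.7734 t·m/cm
Step 3 — trim = 1142 / 108.7734 ≈ 10.499 cm (5 s.f.)

10.499 cm


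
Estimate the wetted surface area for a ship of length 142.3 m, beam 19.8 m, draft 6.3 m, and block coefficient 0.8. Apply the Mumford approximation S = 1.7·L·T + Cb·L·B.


Formula: S = 1.7*L*T + V/T with V = Cb*L*B*T, i.e. S = L * (1.7*T + Cb*B)
Step 1 — 1.7*T = 1.7 * 6.3 = 10.71 m
Step 2 — Cb*B = 0.8 * 19.8 = 15.84 m
Step 3 — 1.7*T + Cb*B = 10.71 + 15.84 = 26.55 m
Step 4 — S = 142.3 * 26.55 ≈ 3778.1 m^2 (5 s.f.)

3778.1 m^2


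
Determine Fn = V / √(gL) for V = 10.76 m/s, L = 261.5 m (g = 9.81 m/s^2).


Formula: Fn = V / sqrt(g * L)
Step 1 — g * L = 9.81 * 261.5 = 2565.315
Step 2 — sqrt(g * L) = sqrt(2565.315) = 50.648939
Step 3 — Fn = 10.76 / 50.648939 ≈ 0.21244 (5 s.f.)

0.21244


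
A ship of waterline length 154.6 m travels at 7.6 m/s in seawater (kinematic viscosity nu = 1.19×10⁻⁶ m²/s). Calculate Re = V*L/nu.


Formula: Re = V * L / nu
Step 1 — V * L = 7.6 * 154.6 = 1174.96 m^2/s
Step 2 — Re = 1174.96 / 1.19e-6 = 9.87e+08

9.87e+08


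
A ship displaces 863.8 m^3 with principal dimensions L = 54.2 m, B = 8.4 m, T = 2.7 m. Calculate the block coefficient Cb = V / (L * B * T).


Formula: Cb = V / (L * B * T)
Step 1 — L * B * T = 54.2 * 8.4 * 2.7 = 1229.256 m^3
Step 2 — Cb = 863.8 / 1229.256 ≈ 0.70270 (5 s.f.)

0.70270


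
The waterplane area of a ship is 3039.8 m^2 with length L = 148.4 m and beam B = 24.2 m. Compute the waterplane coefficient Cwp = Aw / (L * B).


Formula: Cwp = Aw / (L * B)
Step 1 — L * B = 148.4 * 24.2 = 3591.28 m^2
Step 2 — Cwp = 3039.8 / 3591.28 ≈ 0.84644 (5 s.f.)

0.84644


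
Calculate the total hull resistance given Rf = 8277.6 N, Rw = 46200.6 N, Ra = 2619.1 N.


Formula: Rt = Rf + Rw + Ra
Substituting: Rt = 8277.6 + 46200.6 + 2619.1
Result: Rt = 57097.3 N

57097.3 N


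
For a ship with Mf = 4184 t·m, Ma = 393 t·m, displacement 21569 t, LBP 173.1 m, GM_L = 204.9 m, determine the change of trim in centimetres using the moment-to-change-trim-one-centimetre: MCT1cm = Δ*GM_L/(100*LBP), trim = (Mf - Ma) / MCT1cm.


Formula: net trimming moment = Mf - Ma; MCT1cm = Δ*GM_L/(100*LBP); trim = net moment / MCT1cm
Step 1 — net trimming moment = 4184 - 393 = 3791 t·m
Step 2 — MCT1cm = 21569 * 204.9 / (100 * 173.1) = 255.3142 t·m/cm
Step 3 — trim = 3791 / 255.3142 ≈ 14.848 cm (5 s.f.)

14.848 cm


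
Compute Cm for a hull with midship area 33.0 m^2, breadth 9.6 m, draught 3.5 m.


Formula: Cm = Am / (B * T)
Step 1 — B * T = 9.6 * 3.5 = 33.6 m^2
Step 2 — Cm = 33.0 / 33.6 ≈ 0.98214 (5 s.f.)

0.98214


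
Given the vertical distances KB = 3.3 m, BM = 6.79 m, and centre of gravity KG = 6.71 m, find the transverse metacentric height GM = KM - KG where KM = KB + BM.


Formula: GM = KB + BM - KG
Step 1 — KM = KB + BM = 3.3 + 6.79 = 10.09 m
Step 2 — GM = KM - KG = 10.09 - 6.71 = 3.38 m

3.38 m


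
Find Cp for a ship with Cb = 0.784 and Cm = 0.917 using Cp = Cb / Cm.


Formula: Cp = Cb / Cm
Substituting: Cp = 0.784 / 0.917
Result: Cp ≈ 0.85496 (5 s.f.)

0.85496


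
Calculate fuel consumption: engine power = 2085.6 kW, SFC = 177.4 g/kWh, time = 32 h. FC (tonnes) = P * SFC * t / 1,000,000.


Formula: FC (tonnes) = P * SFC * t / 1,000,000
Step 1 — P * SFC * t = 2085.6 * 177.4 * 32 = 11839534.08 g
Step 2 — FC (tonnes) = 11839534.08 / 1,000,000 ≈ 11.840 tonnes (5 s.f.)

11.840 tonnes


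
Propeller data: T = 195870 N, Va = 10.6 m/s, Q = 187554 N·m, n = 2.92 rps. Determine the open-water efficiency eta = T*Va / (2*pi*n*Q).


Formula: eta = T * Va / (2 * pi * n * Q)
Step 1 — numerator = T * Va = 195870 * 10.6 = 2076222.0
Step 2 — 2 * pi * n = 2 * pi * 2.92 = 18.346901
Step 3 — denominator = 18.346901 * 187554 = 3441034.67
Step 4 — eta = 2076222.0 / 3441034.67 ≈ 0.60337 (5 s.f.)

0.60337


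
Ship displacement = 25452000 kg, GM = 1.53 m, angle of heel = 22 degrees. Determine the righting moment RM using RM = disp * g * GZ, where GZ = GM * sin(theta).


Formula: GZ = GM * sin(theta); RM = disp * g * GZ
Step 1 — GZ = 1.53 * sin(22°) = 1.53 * 0.374607 = 0.573149 m
Step 2 — RM = 25452000 * 9.81 * 0.573149 ≈ 143110000 N·m (5 s.f.)

143110000 N·m


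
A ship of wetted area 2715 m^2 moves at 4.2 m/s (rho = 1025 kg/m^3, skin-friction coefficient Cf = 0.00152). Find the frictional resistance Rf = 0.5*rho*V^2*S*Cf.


Formula: Rf = 0.5 * rho * V^2 * S * Cf
Step 1 — V^2 = 4.2^2 = 17.64
Step 2 — 0.5 * rho * V^2 = 0.5 * 1025 * 17.64 = 9040.5
Step 3 — Rf = 9040.5 * 2715 * 0.00152 ≈ 37308 N (5 s.f.)

37308 N


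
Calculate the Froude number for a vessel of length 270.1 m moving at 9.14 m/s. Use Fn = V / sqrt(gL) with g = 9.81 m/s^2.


Formula: Fn = V / sqrt(g * L)
Step 1 — g * L = 9.81 * 270.1 = 2649.681
Step 2 — sqrt(g * L) = sqrt(2649.681) = 51.475052
Step 3 — Fn = 9.14 / 51.475052 ≈ 0.17756 (5 s.f.)

0.17756


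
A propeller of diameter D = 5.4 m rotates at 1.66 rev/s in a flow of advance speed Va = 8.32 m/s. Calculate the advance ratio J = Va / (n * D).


Formula: J = Va / (n * D)
Step 1 — n * D = 1.66 * 5.4 = 8.964
Step 2 — J = 8.32 / 8.964 ≈ 0.92816 (5 s.f.)

0.92816


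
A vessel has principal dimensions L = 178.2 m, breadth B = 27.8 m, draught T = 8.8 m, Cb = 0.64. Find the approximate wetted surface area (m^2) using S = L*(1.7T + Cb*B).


Formula: S = 1.7*L*T + V/T with V = Cb*L*B*T, i.e. S = L * (1.7*T + Cb*B)
Step 1 — 1.7*T = 1.7 * 8.8 = 14.96 m
Step 2 — Cb*B = 0.64 * 27.8 = 17.792 m
Step 3 — 1.7*T + Cb*B = 14.96 + 17.792 = 32.752 m
Step 4 — S = 178.2 * 32.752 ≈ 5836.4 m^2 (5 s.f.)

5836.4 m^2


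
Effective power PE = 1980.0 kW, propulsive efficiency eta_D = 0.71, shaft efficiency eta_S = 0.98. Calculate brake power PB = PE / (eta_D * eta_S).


Formula: PB = PE / (eta_D * eta_S)
Step 1 — combined efficiency = eta_D * eta_S = 0.71 * 0.98 = 0.6958
Step 2 — PB = 1980.0 / 0.6958 ≈ 2845.6 kW (5 s.f.)

2845.6 kW


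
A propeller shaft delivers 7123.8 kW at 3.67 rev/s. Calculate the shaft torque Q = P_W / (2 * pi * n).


Formula: Q = P_W / (2 * pi * n)
Step 1 — P_W = 7123.8 kW * 1000 = 7123800.0 W
Step 2 — 2 * pi * n = 2 * pi * 3.67 = 23.05929
Step 3 — Q = 7123800.0 / 23.05929 ≈ 308930 N·m (5 s.f.)

308930 N·m


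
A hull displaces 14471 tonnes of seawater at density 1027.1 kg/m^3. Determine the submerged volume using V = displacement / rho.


Formula: V = mass / rho
Step 1 — convert tonnes to kg: 14471 t * 1000 = 14471000 kg
Step 2 — V = 14471000 / 1027.1 ≈ 14089 m^3 (5 s.f.)

14089 m^3


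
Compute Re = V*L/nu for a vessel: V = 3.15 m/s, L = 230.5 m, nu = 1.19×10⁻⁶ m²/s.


Formula: Re = V * L / nu
Step 1 — V * L = 3.15 * 230.5 = 726.075 m^2/s
Step 2 — Re = 726.075 / 1.19e-6 = 6.10e+08

6.10e+08


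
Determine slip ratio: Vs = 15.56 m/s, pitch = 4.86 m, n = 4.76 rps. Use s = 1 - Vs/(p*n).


Formula: s = 1 - Vs / (p * n)
Step 1 — p * n = 4.86 * 4.76 = 23.1336
Step 2 — Vs / (p*n) = 15.56 / 23.1336 = 0.672615 (6 d.p.)
Step 3 — s = 1 - 0.672615 = 0.327385

0.327385


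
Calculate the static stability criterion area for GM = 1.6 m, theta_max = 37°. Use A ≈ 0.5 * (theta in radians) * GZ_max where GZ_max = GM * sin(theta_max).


Formula: GZ_max = GM * sin(theta); Area = 0.5 * theta_rad * GZ_max
Step 1 — GZ_max = 1.6 * sin(37°) = 1.6 * 0.601815 = 0.962904 m
Step 2 — theta_rad = 37 * pi/180 = 0.645772 rad
Step 3 — Area = 0.5 * 0.645772 * 0.962904 ≈ 0.31091 m·rad (5 s.f.)

0.31091 m·rad


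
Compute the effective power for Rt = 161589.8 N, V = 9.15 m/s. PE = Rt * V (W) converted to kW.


Formula: PE = Rt * V / 1000 (kW)
Step 1 — PE (W) = 161589.8 * 9.15 = 1478546.67 W
Step 2 — PE (kW) = 1478546.67 / 1000 ≈ 1478.5 kW (5 s.f.)

1478.5 kW


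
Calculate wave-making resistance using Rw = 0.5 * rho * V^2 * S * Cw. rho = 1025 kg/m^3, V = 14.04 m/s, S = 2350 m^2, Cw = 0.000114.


Formula: Rw = 0.5 * rho * V^2 * S * Cw
Step 1 — V^2 = 14.04^2 = 197.1216
Step 2 — 0.5 * rho * V^2 = 0.5 * 1025 * 197.1216 = 101024.82
Step 3 — Rw = 101024.82 * 2350 * 0.000114 ≈ 27065 N (5 s.f.)

27065 N


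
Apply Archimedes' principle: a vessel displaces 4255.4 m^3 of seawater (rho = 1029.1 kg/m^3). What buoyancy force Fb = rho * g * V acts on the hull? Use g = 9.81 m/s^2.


Formula: Fb = rho * g * V
Substituting: Fb = 1029.1 * 9.81 * 4255.4
Intermediate: 1029.1 * 9.81 = 10095.471
Result: Fb = 10095.471 * 4255.4 ≈ 42960000 N (5 s.f.)

42960000 N


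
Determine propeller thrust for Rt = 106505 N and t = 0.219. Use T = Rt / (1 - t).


Formula: T = Rt / (1 - t)
Step 1 — (1 - t) = 1 - 0.219 = 0.781
Step 2 — T = 106505 / 0.781 ≈ 136370 N (5 s.f.)

136370 N


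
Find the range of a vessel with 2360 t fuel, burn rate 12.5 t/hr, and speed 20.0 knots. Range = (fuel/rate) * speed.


Formula: endurance = fuel / rate; range = endurance * speed
Step 1 — endurance = 2360 / 12.5 = 188.8 hours
Step 2 — range = 188.8 * 20.0 ≈ 3776.0 nautical miles (5 s.f.)

3776.0 NM


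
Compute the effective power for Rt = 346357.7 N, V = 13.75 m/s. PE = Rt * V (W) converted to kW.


Formula: PE = Rt * V / 1000 (kW)
Step 1 — PE (W) = 346357.7 * 13.75 = 4762418.375 W
Step 2 — PE (kW) = 4762418.375 / 1000 ≈ 4762.4 kW (5 s.f.)

4762.4 kW


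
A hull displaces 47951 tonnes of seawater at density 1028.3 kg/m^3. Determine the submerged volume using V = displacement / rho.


Formula: V = mass / rho
Step 1 — convert tonnes to kg: 47951 t * 1000 = 47951000 kg
Step 2 — V = 47951000 / 1028.3 ≈ 46631 m^3 (5 s.f.)

46631 m^3


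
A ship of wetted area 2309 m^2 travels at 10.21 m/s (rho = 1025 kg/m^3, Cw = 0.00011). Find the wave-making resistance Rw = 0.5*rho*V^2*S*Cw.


Formula: Rw = 0.5 * rho * V^2 * S * Cw
Step 1 — V^2 = 10.21^2 = 104.2441
Step 2 — 0.5 * rho * V^2 = 0.5 * 1025 * 104.2441 = 53425.10125
Step 3 — Rw = 53425.10125 * 2309 * 0.00011 ≈ 13569 N (5 s.f.)

13569 N


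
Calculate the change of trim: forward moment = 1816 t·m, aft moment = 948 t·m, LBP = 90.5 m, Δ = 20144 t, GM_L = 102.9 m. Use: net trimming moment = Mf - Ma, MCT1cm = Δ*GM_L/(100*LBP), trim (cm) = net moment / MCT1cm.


Formula: net trimming moment = Mf - Ma; MCT1cm = Δ*GM_L/(100*LBP); trim = net moment / MCT1cm
Step 1 — net trimming moment = 1816 - 948 = 868 t·m
Step 2 — MCT1cm = 20144 * 102.9 / (100 * 90.5) = 229.0406 t·m/cm
Step 3 — trim = 868 / 229.0406 ≈ 3.7897 cm (5 s.f.)

3.7897 cm


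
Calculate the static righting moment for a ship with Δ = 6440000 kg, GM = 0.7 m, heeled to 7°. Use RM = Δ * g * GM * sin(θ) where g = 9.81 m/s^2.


Formula: GZ = GM * sin(theta); RM = disp * g * GZ
Step 1 — GZ = 0.7 * sin(7°) = 0.7 * 0.121869 = 0.085308 m
Step 2 — RM = 6440000 * 9.81 * 0.085308 ≈ 5389500 N·m (5 s.f.)

5389500 N·m


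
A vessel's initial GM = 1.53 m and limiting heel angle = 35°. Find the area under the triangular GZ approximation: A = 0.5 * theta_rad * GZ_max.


Formula: GZ_max = GM * sin(theta); Area = 0.5 * theta_rad * GZ_max
Step 1 — GZ_max = 1.53 * sin(35°) = 1.53 * 0.573576 = 0.877571 m
Step 2 — theta_rad = 35 * pi/180 = 0.610865 rad
Step 3 — Area = 0.5 * 0.610865 * 0.877571 ≈ 0.26804 m·rad (5 s.f.)

0.26804 m·rad


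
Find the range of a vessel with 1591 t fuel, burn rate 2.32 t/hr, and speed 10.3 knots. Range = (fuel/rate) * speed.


Formula: endurance = fuel / rate; range = endurance * speed
Step 1 — endurance = 1591 / 2.32 = 685.7759 hours
Step 2 — range = 685.7759 * 10.3 ≈ 7063.5 nautical miles (5 s.f.)

7063.5 NM


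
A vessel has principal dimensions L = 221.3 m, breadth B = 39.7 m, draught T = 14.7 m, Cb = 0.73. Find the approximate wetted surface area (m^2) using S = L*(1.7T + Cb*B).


Formula: S = 1.7*L*T + V/T with V = Cb*L*B*T, i.e. S = L * (1.7*T + Cb*B)
Step 1 — 1.7*T = 1.7 * 14.7 = 24.99 m
Step 2 — Cb*B = 0.73 * 39.7 = 28.981 m
Step 3 — 1.7*T + Cb*B = 24.99 + 28.981 = 53.971 m
Step 4 — S = 221.3 * 53.971 ≈ 11944 m^2 (5 s.f.)

11944 m^2


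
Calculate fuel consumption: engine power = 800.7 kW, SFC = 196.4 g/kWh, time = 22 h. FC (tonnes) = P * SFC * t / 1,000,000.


Formula: FC (tonnes) = P * SFC * t / 1,000,000
Step 1 — P * SFC * t = 800.7 * 196.4 * 22 = 3459664.56 g
Step 2 — FC (tonnes) = 3459664.56 / 1,000,000 ≈ 3.4597 tonnes (5 s.f.)

3.4597 tonnes
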